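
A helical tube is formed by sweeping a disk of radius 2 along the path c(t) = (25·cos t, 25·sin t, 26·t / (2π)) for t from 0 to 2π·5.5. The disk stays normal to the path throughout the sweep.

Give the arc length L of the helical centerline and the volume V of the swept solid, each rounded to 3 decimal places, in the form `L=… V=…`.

L=875.693 V=11004.280

2πR = 2π·25 = 157.079633
per-turn = √(157.079633² + 26²) = √(24674.0110 + 676) = √25350.0110 = 159.216868
L = 5.5 × 159.216868 = 875.692773
V = π·2² × L = 12.566371 × 875.692773 = 11004.279931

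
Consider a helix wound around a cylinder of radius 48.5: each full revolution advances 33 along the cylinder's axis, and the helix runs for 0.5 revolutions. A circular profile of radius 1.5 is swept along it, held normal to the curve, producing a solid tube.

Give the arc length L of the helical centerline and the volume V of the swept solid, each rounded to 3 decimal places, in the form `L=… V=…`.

L=153.258 V=1083.317

2πR = 2π·48.5 = 304.734487
per-turn = √(304.734487² + 33²) = √(92863.1078 + 1089) = √93952.1078 = 306.516081
L = 0.5 × 306.516081 = 153.258040
V = π·1.5² × L = 7.068583 × 153.258040 = 1083.317251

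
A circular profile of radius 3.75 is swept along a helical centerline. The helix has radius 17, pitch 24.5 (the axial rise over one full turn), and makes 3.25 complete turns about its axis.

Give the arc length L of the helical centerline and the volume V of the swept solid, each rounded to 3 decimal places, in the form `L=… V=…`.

2πR = 2π·17 = 106.814150
per-turn = √(106.814150² + 24.5²) = √(11409.2627 + 600.25) = √12009.5127 = 109.587922
L = 3.25 × 109.587922 = 356.160747
V = π·3.75² × L = 44.178647 × 356.160747 = 15734.699811

L=356.161 V=15734.700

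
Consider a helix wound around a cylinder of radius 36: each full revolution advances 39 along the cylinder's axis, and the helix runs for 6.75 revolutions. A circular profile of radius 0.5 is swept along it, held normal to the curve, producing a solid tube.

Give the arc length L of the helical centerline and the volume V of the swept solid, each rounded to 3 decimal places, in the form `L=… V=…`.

L=1549.342 V=1216.851

2πR = 2π·36 = 226.194671
per-turn = √(226.194671² + 39²) = √(51164.0292 + 1521) = √52685.0292 = 229.532196
L = 6.75 × 229.532196 = 1549.342326
V = π·0.5² × L = 0.785398 × 1549.342326 = 1216.850617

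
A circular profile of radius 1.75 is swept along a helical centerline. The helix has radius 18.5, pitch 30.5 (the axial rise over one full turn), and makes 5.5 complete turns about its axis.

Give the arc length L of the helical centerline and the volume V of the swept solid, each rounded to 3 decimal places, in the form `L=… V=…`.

L=660.956 V=6359.140

2πR = 2π·18.5 = 116.238928
per-turn = √(116.238928² + 30.5²) = √(13511.4884 + 930.25) = √14441.7384 = 120.173784
L = 5.5 × 120.173784 = 660.955813
V = π·1.75² × L = 9.621128 × 660.955813 = 6359.140154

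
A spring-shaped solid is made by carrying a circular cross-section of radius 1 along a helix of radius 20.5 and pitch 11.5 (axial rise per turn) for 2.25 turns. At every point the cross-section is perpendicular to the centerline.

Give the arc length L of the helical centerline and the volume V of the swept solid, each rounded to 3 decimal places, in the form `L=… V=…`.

2πR = 2π·20.5 = 128.805299
per-turn = √(128.805299² + 11.5²) = √(16590.8050 + 132.25) = √16723.0550 = 129.317652
L = 2.25 × 129.317652 = 290.964716
V = π·1² × L = 3.141593 × 290.964716 = 914.092614

L=290.965 V=914.093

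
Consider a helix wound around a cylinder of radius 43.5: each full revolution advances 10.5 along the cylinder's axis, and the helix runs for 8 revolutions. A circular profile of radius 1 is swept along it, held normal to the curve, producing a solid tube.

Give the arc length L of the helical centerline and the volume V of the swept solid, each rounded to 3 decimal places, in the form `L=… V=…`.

2πR = 2π·43.5 = 273.318561
per-turn = √(273.318561² + 10.5²) = √(74703.0357 + 110.25) = √74813.2857 = 273.520174
L = 8 × 273.520174 = 2188.161394
V = π·1² × L = 3.141593 × 2188.161394 = 6874.311760

L=2188.161 V=6874.312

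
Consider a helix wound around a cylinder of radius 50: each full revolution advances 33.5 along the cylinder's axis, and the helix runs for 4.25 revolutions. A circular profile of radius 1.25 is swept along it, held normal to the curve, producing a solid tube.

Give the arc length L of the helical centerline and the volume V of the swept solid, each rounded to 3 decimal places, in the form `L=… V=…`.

2πR = 2π·50 = 314.159265
per-turn = √(314.159265² + 33.5²) = √(98696.0440 + 1122.25) = √99818.2940 = 315.940333
L = 4.25 × 315.940333 = 1342.746415
V = π·1.25² × L = 4.908739 × 1342.746415 = 6591.191053

L=1342.746 V=6591.191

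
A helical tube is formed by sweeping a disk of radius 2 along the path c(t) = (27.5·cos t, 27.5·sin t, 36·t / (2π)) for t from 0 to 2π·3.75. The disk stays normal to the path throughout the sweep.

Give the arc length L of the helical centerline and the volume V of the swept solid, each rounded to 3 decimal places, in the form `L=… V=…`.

2πR = 2π·27.5 = 172.787596
per-turn = √(172.787596² + 36²) = √(29855.5533 + 1296) = √31151.5533 = 176.498026
L = 3.75 × 176.498026 = 661.867599
V = π·2² × L = 12.566371 × 661.867599 = 8317.273545

L=661.868 V=8317.274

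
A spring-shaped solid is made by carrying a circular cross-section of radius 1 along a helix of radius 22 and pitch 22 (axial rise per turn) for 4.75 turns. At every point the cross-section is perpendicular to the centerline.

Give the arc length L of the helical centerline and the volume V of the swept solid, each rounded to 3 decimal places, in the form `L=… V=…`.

2πR = 2π·22 = 138.230077
per-turn = √(138.230077² + 22²) = √(19107.5541 + 484) = √19591.5541 = 139.969833
L = 4.75 × 139.969833 = 664.856706
V = π·1² × L = 3.141593 × 664.856706 = 2088.708944

L=664.857 V=2088.709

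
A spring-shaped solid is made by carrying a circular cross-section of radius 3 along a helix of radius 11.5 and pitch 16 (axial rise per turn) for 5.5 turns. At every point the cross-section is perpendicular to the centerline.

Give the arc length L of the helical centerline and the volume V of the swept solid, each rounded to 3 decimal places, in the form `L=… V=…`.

L=407.038 V=11508.726

2πR = 2π·11.5 = 72.256631
per-turn = √(72.256631² + 16²) = √(5221.0207 + 256) = √5477.0207 = 74.006896
L = 5.5 × 74.006896 = 407.037931
V = π·3² × L = 28.274334 × 407.037931 = 11508.726355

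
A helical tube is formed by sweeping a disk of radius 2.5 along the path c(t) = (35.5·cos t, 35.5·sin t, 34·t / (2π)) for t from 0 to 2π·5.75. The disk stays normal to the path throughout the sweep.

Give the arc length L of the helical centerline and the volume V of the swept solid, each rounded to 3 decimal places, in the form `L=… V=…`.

L=1297.370 V=25473.794

2πR = 2π·35.5 = 223.053078
per-turn = √(223.053078² + 34²) = √(49752.6758 + 1156) = √50908.6758 = 225.629510
L = 5.75 × 225.629510 = 1297.369683
V = π·2.5² × L = 19.634954 × 1297.369683 = 25473.794148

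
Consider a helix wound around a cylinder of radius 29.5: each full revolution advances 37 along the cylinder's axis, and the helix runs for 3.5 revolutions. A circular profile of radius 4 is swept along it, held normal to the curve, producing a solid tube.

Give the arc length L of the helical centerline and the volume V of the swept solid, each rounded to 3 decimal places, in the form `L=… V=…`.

2πR = 2π·29.5 = 185.353967
per-turn = √(185.353967² + 37²) = √(34356.0929 + 1369) = √35725.0929 = 189.010828
L = 3.5 × 189.010828 = 661.537896
V = π·4² × L = 50.265482 × 661.537896 = 33252.521523

L=661.538 V=33252.522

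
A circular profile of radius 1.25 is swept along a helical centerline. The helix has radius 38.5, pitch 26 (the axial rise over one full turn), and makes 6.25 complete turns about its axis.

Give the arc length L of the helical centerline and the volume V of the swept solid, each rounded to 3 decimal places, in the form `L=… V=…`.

2πR = 2π·38.5 = 241.902634
per-turn = √(241.902634² + 26²) = √(58516.8845 + 676) = √59192.8845 = 243.295878
L = 6.25 × 243.295878 = 1520.599241
V = π·1.25² × L = 4.908739 × 1520.599241 = 7464.224068

L=1520.599 V=7464.224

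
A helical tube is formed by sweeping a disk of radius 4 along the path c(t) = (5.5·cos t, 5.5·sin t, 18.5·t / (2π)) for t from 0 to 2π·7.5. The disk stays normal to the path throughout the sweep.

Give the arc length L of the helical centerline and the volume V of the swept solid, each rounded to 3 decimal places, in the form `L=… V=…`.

2πR = 2π·5.5 = 34.557519
per-turn = √(34.557519² + 18.5²) = √(1194.2221 + 342.25) = √1536.4721 = 39.197859
L = 7.5 × 39.197859 = 293.983941
V = π·4² × L = 50.265482 × 293.983941 = 14777.244620

L=293.984 V=14777.245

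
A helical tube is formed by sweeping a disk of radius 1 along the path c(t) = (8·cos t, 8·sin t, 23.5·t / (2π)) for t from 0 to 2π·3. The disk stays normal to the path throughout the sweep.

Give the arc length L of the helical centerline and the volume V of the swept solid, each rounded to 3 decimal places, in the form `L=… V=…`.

L=166.463 V=522.958

2πR = 2π·8 = 50.265482
per-turn = √(50.265482² + 23.5²) = √(2526.6187 + 552.25) = √3078.8687 = 55.487555
L = 3 × 55.487555 = 166.462664
V = π·1² × L = 3.141593 × 166.462664 = 522.957883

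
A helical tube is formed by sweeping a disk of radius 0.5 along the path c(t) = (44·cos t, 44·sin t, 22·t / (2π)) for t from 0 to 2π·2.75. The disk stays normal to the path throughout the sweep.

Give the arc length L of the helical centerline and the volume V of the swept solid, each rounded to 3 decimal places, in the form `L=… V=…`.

L=762.669 V=598.999

2πR = 2π·44 = 276.460154
per-turn = √(276.460154² + 22²) = √(76430.2165 + 484) = √76914.2165 = 277.334124
L = 2.75 × 277.334124 = 762.668842
V = π·0.5² × L = 0.785398 × 762.668842 = 598.998708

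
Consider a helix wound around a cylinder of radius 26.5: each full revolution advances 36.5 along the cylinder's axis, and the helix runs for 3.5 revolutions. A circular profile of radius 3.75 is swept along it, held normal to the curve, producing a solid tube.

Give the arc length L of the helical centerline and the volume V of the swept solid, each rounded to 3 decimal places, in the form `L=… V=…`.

2πR = 2π·26.5 = 166.504411
per-turn = √(166.504411² + 36.5²) = √(27723.7188 + 1332.25) = √29055.9688 = 170.458114
L = 3.5 × 170.458114 = 596.603400
V = π·3.75² × L = 44.178647 × 596.603400 = 26357.130840

L=596.603 V=26357.131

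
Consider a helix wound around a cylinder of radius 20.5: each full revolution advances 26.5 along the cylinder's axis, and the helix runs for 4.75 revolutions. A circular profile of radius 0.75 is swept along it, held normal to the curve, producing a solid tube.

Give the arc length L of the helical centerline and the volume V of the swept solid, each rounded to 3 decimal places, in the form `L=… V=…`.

2πR = 2π·20.5 = 128.805299
per-turn = √(128.805299² + 26.5²) = √(16590.8050 + 702.25) = √17293.0550 = 131.503061
L = 4.75 × 131.503061 = 624.639539
V = π·0.75² × L = 1.767146 × 624.639539 = 1103.829180

L=624.640 V=1103.829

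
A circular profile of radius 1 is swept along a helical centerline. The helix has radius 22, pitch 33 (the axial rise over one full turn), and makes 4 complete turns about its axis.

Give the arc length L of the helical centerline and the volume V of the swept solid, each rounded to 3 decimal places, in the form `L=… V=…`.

2πR = 2π·22 = 138.230077
per-turn = √(138.230077² + 33²) = √(19107.5541 + 1089) = √20196.5541 = 142.114581
L = 4 × 142.114581 = 568.458324
V = π·1² × L = 3.141593 × 568.458324 = 1785.864494

L=568.458 V=1785.864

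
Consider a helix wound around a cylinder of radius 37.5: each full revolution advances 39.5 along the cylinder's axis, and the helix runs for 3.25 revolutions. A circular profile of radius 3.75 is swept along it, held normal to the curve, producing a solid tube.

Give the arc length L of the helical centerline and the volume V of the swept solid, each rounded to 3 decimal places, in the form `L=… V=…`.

L=776.449 V=34302.477

2πR = 2π·37.5 = 235.619449
per-turn = √(235.619449² + 39.5²) = √(55516.5248 + 1560.25) = √57076.7748 = 238.907461
L = 3.25 × 238.907461 = 776.449247
V = π·3.75² × L = 44.178647 × 776.449247 = 34302.476962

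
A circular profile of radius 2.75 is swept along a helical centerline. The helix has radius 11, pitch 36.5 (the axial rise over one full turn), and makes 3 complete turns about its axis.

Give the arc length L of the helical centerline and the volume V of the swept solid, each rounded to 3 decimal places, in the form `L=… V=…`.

L=234.483 V=5570.915

2πR = 2π·11 = 69.115038
per-turn = √(69.115038² + 36.5²) = √(4776.8885 + 1332.25) = √6109.1385 = 78.160978
L = 3 × 78.160978 = 234.482935
V = π·2.75² × L = 23.758294 × 234.482935 = 5570.914610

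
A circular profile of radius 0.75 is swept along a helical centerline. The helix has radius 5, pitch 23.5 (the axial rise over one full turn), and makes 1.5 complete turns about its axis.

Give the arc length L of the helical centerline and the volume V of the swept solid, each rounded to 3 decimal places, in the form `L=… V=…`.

2πR = 2π·5 = 31.415927
per-turn = √(31.415927² + 23.5²) = √(986.9604 + 552.25) = √1539.2104 = 39.232773
L = 1.5 × 39.232773 = 58.849159
V = π·0.75² × L = 1.767146 × 58.849159 = 103.995048

L=58.849 V=103.995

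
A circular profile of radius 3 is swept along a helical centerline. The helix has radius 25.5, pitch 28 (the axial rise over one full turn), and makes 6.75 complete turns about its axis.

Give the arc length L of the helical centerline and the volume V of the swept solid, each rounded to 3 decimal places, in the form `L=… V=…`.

2πR = 2π·25.5 = 160.221225
per-turn = √(160.221225² + 28²) = √(25670.8410 + 784) = √26454.8410 = 162.649442
L = 6.75 × 162.649442 = 1097.883735
V = π·3² × L = 28.274334 × 1097.883735 = 31041.931283

L=1097.884 V=31041.931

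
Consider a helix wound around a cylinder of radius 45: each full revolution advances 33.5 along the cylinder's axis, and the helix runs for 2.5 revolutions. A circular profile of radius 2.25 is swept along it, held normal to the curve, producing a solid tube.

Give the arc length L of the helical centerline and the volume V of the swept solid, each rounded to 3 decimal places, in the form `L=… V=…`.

2πR = 2π·45 = 282.743339
per-turn = √(282.743339² + 33.5²) = √(79943.7956 + 1122.25) = √81066.0456 = 284.720996
L = 2.5 × 284.720996 = 711.802490
V = π·2.25² × L = 15.904313 × 711.802490 = 11320.729465

L=711.802 V=11320.729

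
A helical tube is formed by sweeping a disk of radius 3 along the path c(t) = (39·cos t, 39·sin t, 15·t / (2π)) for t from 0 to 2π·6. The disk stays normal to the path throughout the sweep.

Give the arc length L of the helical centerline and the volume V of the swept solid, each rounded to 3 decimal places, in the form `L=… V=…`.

2πR = 2π·39 = 245.044227
per-turn = √(245.044227² + 15²) = √(60046.6732 + 225) = √60271.6732 = 245.502899
L = 6 × 245.502899 = 1473.017391
V = π·3² × L = 28.274334 × 1473.017391 = 41648.585529

L=1473.017 V=41648.586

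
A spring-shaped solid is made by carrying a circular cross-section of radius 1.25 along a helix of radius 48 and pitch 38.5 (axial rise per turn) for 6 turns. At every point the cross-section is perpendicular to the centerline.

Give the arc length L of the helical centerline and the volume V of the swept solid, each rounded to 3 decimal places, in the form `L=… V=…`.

2πR = 2π·48 = 301.592895
per-turn = √(301.592895² + 38.5²) = √(90958.2742 + 1482.25) = √92440.5242 = 304.040333
L = 6 × 304.040333 = 1824.241999
V = π·1.25² × L = 4.908739 × 1824.241999 = 8954.726971

L=1824.242 V=8954.727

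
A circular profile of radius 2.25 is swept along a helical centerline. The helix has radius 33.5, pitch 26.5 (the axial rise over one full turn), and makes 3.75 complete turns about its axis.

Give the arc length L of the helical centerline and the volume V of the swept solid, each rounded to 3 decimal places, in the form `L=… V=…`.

L=795.556 V=12652.774

2πR = 2π·33.5 = 210.486708
per-turn = √(210.486708² + 26.5²) = √(44304.6542 + 702.25) = √45006.9042 = 212.148307
L = 3.75 × 212.148307 = 795.556151
V = π·2.25² × L = 15.904313 × 795.556151 = 12652.773886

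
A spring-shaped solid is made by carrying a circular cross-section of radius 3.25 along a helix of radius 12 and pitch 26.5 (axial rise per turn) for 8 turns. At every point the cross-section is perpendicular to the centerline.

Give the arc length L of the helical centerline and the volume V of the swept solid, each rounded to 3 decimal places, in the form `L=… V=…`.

2πR = 2π·12 = 75.398224
per-turn = √(75.398224² + 26.5²) = √(5684.8921 + 702.25) = √6387.1421 = 79.919598
L = 8 × 79.919598 = 639.356784
V = π·3.25² × L = 33.183072 × 639.356784 = 21215.822439

L=639.357 V=21215.822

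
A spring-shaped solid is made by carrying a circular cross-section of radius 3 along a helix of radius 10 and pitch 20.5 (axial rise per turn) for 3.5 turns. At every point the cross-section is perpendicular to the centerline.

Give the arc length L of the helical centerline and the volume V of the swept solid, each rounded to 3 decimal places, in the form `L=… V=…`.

2πR = 2π·10 = 62.831853
per-turn = √(62.831853² + 20.5²) = √(3947.8418 + 420.25) = √4368.0918 = 66.091541
L = 3.5 × 66.091541 = 231.320393
V = π·3² × L = 28.274334 × 231.320393 = 6540.430016

L=231.320 V=6540.430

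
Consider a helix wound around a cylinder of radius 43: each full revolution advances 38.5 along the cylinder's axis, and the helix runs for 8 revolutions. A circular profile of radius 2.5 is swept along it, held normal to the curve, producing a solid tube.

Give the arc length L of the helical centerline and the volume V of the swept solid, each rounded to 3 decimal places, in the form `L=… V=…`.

L=2183.250 V=42868.020

2πR = 2π·43 = 270.176968
per-turn = √(270.176968² + 38.5²) = √(72995.5942 + 1482.25) = √74477.8442 = 272.906292
L = 8 × 272.906292 = 2183.250335
V = π·2.5² × L = 19.634954 × 2183.250335 = 42868.020085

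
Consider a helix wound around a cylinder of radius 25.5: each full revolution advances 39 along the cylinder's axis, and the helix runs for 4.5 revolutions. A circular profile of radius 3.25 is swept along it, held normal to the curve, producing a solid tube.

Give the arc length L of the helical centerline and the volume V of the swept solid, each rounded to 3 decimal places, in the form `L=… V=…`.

2πR = 2π·25.5 = 160.221225
per-turn = √(160.221225² + 39²) = √(25670.8410 + 1521) = √27191.8410 = 164.899488
L = 4.5 × 164.899488 = 742.047695
V = π·3.25² × L = 33.183072 × 742.047695 = 24623.422380

L=742.048 V=24623.422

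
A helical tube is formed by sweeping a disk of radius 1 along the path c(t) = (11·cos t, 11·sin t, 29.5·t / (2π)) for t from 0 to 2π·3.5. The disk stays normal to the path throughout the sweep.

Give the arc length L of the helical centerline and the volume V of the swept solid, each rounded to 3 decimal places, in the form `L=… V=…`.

L=263.016 V=826.289

2πR = 2π·11 = 69.115038
per-turn = √(69.115038² + 29.5²) = √(4776.8885 + 870.25) = √5647.1385 = 75.147445
L = 3.5 × 75.147445 = 263.016058
V = π·1² × L = 3.141593 × 263.016058 = 826.289317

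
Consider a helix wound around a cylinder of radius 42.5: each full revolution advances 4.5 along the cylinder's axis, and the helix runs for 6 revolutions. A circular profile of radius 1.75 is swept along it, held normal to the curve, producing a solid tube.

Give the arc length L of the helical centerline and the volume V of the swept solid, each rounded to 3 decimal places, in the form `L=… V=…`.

2πR = 2π·42.5 = 267.035376
per-turn = √(267.035376² + 4.5²) = √(71307.8918 + 20.25) = √71328.1418 = 267.073289
L = 6 × 267.073289 = 1602.439735
V = π·1.75² × L = 9.621128 × 1602.439735 = 15417.277005

L=1602.440 V=15417.277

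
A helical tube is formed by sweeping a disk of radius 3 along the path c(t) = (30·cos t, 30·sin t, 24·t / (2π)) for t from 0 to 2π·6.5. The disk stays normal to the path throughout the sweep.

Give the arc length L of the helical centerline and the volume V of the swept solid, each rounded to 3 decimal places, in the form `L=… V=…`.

L=1235.112 V=34921.983

2πR = 2π·30 = 188.495559
per-turn = √(188.495559² + 24²) = √(35530.5758 + 576) = √36106.5758 = 190.017304
L = 6.5 × 190.017304 = 1235.112476
V = π·3² × L = 28.274334 × 1235.112476 = 34921.982540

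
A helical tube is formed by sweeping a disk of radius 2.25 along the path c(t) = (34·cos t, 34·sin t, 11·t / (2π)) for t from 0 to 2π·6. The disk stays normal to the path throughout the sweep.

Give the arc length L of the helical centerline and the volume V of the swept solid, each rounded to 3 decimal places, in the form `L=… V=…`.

2πR = 2π·34 = 213.628300
per-turn = √(213.628300² + 11²) = √(45637.0508 + 121) = √45758.0508 = 213.911315
L = 6 × 213.911315 = 1283.467891
V = π·2.25² × L = 15.904313 × 1283.467891 = 20412.674817

L=1283.468 V=20412.675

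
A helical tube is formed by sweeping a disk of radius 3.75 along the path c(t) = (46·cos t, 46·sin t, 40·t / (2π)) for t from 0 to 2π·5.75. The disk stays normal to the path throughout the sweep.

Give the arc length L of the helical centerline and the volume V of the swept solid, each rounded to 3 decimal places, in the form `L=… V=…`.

2πR = 2π·46 = 289.026524
per-turn = √(289.026524² + 40²) = √(83536.3317 + 1600) = √85136.3317 = 291.781308
L = 5.75 × 291.781308 = 1677.742521
V = π·3.75² × L = 44.178647 × 1677.742521 = 74120.394053

L=1677.743 V=74120.394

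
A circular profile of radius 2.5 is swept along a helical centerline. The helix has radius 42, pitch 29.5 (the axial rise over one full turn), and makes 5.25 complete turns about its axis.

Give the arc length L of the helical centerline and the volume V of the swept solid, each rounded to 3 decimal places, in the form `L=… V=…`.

L=1394.072 V=27372.540

2πR = 2π·42 = 263.893783
per-turn = √(263.893783² + 29.5²) = √(69639.9287 + 870.25) = √70510.1787 = 265.537528
L = 5.25 × 265.537528 = 1394.072021
V = π·2.5² × L = 19.634954 × 1394.072021 = 27372.540119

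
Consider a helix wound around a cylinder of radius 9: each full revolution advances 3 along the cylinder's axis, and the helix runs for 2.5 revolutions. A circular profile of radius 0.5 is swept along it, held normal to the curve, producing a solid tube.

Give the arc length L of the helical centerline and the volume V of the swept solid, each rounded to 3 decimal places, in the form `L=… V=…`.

2πR = 2π·9 = 56.548668
per-turn = √(56.548668² + 3²) = √(3197.7518 + 9) = √3206.7518 = 56.628189
L = 2.5 × 56.628189 = 141.570473
V = π·0.5² × L = 0.785398 × 141.570473 = 111.189190

L=141.570 V=111.189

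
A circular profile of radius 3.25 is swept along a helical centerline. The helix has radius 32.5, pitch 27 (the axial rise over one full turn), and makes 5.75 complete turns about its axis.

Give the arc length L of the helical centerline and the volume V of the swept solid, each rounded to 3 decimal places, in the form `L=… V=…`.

2πR = 2π·32.5 = 204.203522
per-turn = √(204.203522² + 27²) = √(41699.0786 + 729) = √42428.0786 = 205.980772
L = 5.75 × 205.980772 = 1184.389441
V = π·3.25² × L = 33.183072 × 1184.389441 = 39301.680583

L=1184.389 V=39301.681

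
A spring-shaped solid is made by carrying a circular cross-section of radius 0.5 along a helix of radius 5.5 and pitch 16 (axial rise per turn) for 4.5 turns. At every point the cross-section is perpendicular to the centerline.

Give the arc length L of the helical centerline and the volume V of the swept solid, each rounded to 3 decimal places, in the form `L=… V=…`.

2πR = 2π·5.5 = 34.557519
per-turn = √(34.557519² + 16²) = √(1194.2221 + 256) = √1450.2221 = 38.081782
L = 4.5 × 38.081782 = 171.368020
V = π·0.5² × L = 0.785398 × 171.368020 = 134.592128

L=171.368 V=134.592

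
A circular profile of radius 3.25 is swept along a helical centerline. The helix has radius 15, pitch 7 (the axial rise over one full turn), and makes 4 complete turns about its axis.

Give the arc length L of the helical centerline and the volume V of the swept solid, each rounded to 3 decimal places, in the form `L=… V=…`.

2πR = 2π·15 = 94.247780
per-turn = √(94.247780² + 7²) = √(8882.6440 + 49) = √8931.6440 = 94.507375
L = 4 × 94.507375 = 378.029501
V = π·3.25² × L = 33.183072 × 378.029501 = 12544.180291

L=378.030 V=12544.180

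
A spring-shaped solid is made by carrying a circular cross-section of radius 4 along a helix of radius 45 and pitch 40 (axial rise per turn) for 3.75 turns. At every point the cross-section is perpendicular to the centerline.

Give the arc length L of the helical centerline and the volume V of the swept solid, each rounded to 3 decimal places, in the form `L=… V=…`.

L=1070.845 V=53826.555

2πR = 2π·45 = 282.743339
per-turn = √(282.743339² + 40²) = √(79943.7956 + 1600) = √81543.7956 = 285.558743
L = 3.75 × 285.558743 = 1070.845286
V = π·4² × L = 50.265482 × 1070.845286 = 53826.554933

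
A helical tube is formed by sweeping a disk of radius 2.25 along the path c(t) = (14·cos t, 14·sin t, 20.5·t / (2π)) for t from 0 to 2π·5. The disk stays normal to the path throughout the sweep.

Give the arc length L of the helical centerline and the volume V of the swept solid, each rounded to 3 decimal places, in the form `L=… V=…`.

2πR = 2π·14 = 87.964594
per-turn = √(87.964594² + 20.5²) = √(7737.7699 + 420.25) = √8158.0199 = 90.321757
L = 5 × 90.321757 = 451.608787
V = π·2.25² × L = 15.904313 × 451.608787 = 7182.527412

L=451.609 V=7182.527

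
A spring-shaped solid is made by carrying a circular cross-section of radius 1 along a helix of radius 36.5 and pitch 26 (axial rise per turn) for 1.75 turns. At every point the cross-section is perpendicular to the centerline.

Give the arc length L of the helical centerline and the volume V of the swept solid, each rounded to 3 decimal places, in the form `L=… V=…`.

2πR = 2π·36.5 = 229.336264
per-turn = √(229.336264² + 26²) = √(52595.1219 + 676) = √53271.1219 = 230.805377
L = 1.75 × 230.805377 = 403.909409
V = π·1² × L = 3.141593 × 403.909409 = 1268.918832

L=403.909 V=1268.919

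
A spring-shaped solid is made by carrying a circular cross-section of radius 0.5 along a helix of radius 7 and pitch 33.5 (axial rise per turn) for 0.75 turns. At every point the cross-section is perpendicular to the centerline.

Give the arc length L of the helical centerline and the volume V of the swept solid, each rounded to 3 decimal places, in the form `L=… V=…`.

2πR = 2π·7 = 43.982297
per-turn = √(43.982297² + 33.5²) = √(1934.4425 + 1122.25) = √3056.6925 = 55.287363
L = 0.75 × 55.287363 = 41.465522
V = π·0.5² × L = 0.785398 × 41.465522 = 32.566945

L=41.466 V=32.567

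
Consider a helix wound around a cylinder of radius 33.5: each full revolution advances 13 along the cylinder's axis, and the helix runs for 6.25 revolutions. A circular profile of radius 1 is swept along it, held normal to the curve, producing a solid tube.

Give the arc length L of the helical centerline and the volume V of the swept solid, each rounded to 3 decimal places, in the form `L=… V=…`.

L=1318.049 V=4140.772

2πR = 2π·33.5 = 210.486708
per-turn = √(210.486708² + 13²) = √(44304.6542 + 169) = √44473.6542 = 210.887776
L = 6.25 × 210.887776 = 1318.048601
V = π·1² × L = 3.141593 × 1318.048601 = 4140.771803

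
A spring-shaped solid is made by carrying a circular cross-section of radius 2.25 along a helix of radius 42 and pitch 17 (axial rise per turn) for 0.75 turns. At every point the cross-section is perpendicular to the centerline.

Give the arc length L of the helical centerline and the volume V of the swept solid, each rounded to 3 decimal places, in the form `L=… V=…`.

L=198.331 V=3154.312

2πR = 2π·42 = 263.893783
per-turn = √(263.893783² + 17²) = √(69639.9287 + 289) = √69928.9287 = 264.440785
L = 0.75 × 264.440785 = 198.330589
V = π·2.25² × L = 15.904313 × 198.330589 = 3154.311720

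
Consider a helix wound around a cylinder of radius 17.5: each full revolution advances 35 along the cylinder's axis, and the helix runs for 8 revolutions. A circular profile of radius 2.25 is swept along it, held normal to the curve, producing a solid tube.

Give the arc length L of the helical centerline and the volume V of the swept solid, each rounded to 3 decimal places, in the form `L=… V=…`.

L=923.134 V=14681.817

2πR = 2π·17.5 = 109.955743
per-turn = √(109.955743² + 35²) = √(12090.2654 + 1225) = √13315.2654 = 115.391791
L = 8 × 115.391791 = 923.134327
V = π·2.25² × L = 15.904313 × 923.134327 = 14681.817096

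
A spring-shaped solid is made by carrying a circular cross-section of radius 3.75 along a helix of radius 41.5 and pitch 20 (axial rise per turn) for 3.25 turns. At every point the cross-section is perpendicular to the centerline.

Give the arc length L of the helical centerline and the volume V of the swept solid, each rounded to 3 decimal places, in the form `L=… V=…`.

2πR = 2π·41.5 = 260.752190
per-turn = √(260.752190² + 20²) = √(67991.7047 + 400) = √68391.7047 = 261.518077
L = 3.25 × 261.518077 = 849.933751
V = π·3.75² × L = 44.178647 × 849.933751 = 37548.922896

L=849.934 V=37548.923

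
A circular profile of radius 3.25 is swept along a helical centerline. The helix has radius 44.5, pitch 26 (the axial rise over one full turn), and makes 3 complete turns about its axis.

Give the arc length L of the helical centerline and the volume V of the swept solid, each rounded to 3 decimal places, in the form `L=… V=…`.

L=842.424 V=27954.217

2πR = 2π·44.5 = 279.601746
per-turn = √(279.601746² + 26²) = √(78177.1365 + 676) = √78853.1365 = 280.808006
L = 3 × 280.808006 = 842.424019
V = π·3.25² × L = 33.183072 × 842.424019 = 27954.217224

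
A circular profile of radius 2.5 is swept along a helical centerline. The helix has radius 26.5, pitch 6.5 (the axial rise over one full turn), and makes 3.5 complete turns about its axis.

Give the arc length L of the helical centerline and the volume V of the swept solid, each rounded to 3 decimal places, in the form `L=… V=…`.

L=583.209 V=11451.288

2πR = 2π·26.5 = 166.504411
per-turn = √(166.504411² + 6.5²) = √(27723.7188 + 42.25) = √27765.9688 = 166.631236
L = 3.5 × 166.631236 = 583.209325
V = π·2.5² × L = 19.634954 × 583.209325 = 11451.288328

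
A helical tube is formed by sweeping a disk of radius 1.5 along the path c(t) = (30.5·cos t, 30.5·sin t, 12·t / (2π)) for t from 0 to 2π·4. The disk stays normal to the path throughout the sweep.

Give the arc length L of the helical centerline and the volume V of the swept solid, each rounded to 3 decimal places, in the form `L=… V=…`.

2πR = 2π·30.5 = 191.637152
per-turn = √(191.637152² + 12²) = √(36724.7980 + 144) = √36868.7980 = 192.012494
L = 4 × 192.012494 = 768.049977
V = π·1.5² × L = 7.068583 × 768.049977 = 5429.025374

L=768.050 V=5429.025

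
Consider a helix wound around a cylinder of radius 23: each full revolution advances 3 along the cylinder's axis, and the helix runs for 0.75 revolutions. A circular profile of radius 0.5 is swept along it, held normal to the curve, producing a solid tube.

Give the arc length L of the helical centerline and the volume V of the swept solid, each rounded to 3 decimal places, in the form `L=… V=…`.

L=108.408 V=85.144

2πR = 2π·23 = 144.513262
per-turn = √(144.513262² + 3²) = √(20884.0829 + 9) = √20893.0829 = 144.544398
L = 0.75 × 144.544398 = 108.408298
V = π·0.5² × L = 0.785398 × 108.408298 = 85.143678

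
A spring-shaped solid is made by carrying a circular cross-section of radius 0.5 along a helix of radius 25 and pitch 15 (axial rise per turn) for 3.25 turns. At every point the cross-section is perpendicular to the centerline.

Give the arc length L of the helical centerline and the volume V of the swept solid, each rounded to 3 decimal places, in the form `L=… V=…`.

L=512.831 V=402.777

2πR = 2π·25 = 157.079633
per-turn = √(157.079633² + 15²) = √(24674.0110 + 225) = √24899.0110 = 157.794205
L = 3.25 × 157.794205 = 512.831165
V = π·0.5² × L = 0.785398 × 512.831165 = 402.776655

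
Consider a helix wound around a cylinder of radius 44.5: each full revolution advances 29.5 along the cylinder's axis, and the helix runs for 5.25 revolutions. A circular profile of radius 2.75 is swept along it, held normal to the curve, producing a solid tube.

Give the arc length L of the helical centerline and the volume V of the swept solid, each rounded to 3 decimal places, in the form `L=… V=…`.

2πR = 2π·44.5 = 279.601746
per-turn = √(279.601746² + 29.5²) = √(78177.1365 + 870.25) = √79047.3865 = 281.153671
L = 5.25 × 281.153671 = 1476.056770
V = π·2.75² × L = 23.758294 × 1476.056770 = 35068.591365

L=1476.057 V=35068.591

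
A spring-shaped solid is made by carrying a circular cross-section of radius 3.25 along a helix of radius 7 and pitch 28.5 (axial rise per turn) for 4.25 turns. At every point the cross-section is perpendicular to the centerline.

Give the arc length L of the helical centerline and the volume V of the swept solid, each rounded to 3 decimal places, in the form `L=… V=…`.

L=222.738 V=7391.125

2πR = 2π·7 = 43.982297
per-turn = √(43.982297² + 28.5²) = √(1934.4425 + 812.25) = √2746.6925 = 52.408897
L = 4.25 × 52.408897 = 222.737811
V = π·3.25² × L = 33.183072 × 222.737811 = 7391.124921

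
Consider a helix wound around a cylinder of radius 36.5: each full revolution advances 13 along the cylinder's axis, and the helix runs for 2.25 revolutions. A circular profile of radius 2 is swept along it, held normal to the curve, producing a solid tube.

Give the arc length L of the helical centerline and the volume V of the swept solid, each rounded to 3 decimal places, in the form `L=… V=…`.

L=516.835 V=6494.740

2πR = 2π·36.5 = 229.336264
per-turn = √(229.336264² + 13²) = √(52595.1219 + 169) = √52764.1219 = 229.704423
L = 2.25 × 229.704423 = 516.834951
V = π·2² × L = 12.566371 × 516.834951 = 6494.739544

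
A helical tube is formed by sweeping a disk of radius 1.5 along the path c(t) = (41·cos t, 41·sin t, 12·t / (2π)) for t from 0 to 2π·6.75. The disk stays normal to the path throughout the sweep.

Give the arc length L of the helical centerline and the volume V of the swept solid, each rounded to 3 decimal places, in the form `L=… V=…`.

L=1740.757 V=12304.687

2πR = 2π·41 = 257.610598
per-turn = √(257.610598² + 12²) = √(66363.2200 + 144) = √66507.2200 = 257.889938
L = 6.75 × 257.889938 = 1740.757080
V = π·1.5² × L = 7.068583 × 1740.757080 = 12304.686721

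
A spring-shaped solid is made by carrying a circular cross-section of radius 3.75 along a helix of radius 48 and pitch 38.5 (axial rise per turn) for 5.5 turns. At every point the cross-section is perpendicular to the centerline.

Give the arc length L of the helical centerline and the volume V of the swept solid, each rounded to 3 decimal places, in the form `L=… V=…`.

L=1672.222 V=73876.498

2πR = 2π·48 = 301.592895
per-turn = √(301.592895² + 38.5²) = √(90958.2742 + 1482.25) = √92440.5242 = 304.040333
L = 5.5 × 304.040333 = 1672.221832
V = π·3.75² × L = 44.178647 × 1672.221832 = 73876.497511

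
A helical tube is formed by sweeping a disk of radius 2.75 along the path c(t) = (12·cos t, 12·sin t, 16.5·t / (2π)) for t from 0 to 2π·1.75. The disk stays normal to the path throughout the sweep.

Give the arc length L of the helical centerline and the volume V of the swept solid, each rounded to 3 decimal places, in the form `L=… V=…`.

2πR = 2π·12 = 75.398224
per-turn = √(75.398224² + 16.5²) = √(5684.8921 + 272.25) = √5957.1421 = 77.182525
L = 1.75 × 77.182525 = 135.069418
V = π·2.75² × L = 23.758294 × 135.069418 = 3209.019013

L=135.069 V=3209.019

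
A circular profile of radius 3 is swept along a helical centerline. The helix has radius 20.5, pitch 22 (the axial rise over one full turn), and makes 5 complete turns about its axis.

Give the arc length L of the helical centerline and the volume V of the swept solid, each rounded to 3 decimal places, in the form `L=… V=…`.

L=653.353 V=18473.120

2πR = 2π·20.5 = 128.805299
per-turn = √(128.805299² + 22²) = √(16590.8050 + 484) = √17074.8050 = 130.670597
L = 5 × 130.670597 = 653.352986
V = π·3² × L = 28.274334 × 653.352986 = 18473.120483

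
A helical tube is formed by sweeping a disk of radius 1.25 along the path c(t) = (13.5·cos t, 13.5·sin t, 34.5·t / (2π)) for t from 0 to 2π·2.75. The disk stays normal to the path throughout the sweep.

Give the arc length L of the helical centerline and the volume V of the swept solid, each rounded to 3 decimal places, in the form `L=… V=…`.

L=251.819 V=1236.116

2πR = 2π·13.5 = 84.823002
per-turn = √(84.823002² + 34.5²) = √(7194.9416 + 1190.25) = √8385.1916 = 91.570692
L = 2.75 × 91.570692 = 251.819403
V = π·1.25² × L = 4.908739 × 251.819403 = 1236.115602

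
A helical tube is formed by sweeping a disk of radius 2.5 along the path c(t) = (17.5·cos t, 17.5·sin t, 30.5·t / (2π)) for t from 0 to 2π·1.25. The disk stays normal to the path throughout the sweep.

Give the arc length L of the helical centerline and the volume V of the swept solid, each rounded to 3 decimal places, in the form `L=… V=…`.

L=142.634 V=2800.619

2πR = 2π·17.5 = 109.955743
per-turn = √(109.955743² + 30.5²) = √(12090.2654 + 930.25) = √13020.5154 = 114.107473
L = 1.25 × 114.107473 = 142.634341
V = π·2.5² × L = 19.634954 × 142.634341 = 2800.618741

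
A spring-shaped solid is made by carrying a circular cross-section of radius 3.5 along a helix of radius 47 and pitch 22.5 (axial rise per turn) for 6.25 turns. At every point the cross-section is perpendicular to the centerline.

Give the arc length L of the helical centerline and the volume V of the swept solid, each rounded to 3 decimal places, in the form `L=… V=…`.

L=1851.035 V=71236.180

2πR = 2π·47 = 295.309709
per-turn = √(295.309709² + 22.5²) = √(87207.8245 + 506.25) = √87714.0745 = 296.165620
L = 6.25 × 296.165620 = 1851.035125
V = π·3.5² × L = 38.484510 × 1851.035125 = 71236.179798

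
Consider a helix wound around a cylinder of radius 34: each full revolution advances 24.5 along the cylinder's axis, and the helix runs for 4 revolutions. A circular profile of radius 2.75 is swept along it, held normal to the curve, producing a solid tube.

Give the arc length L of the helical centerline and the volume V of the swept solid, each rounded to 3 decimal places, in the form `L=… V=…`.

2πR = 2π·34 = 213.628300
per-turn = √(213.628300² + 24.5²) = √(45637.0508 + 600.25) = √46237.3008 = 215.028604
L = 4 × 215.028604 = 860.114418
V = π·2.75² × L = 23.758294 × 860.114418 = 20434.851597

L=860.114 V=20434.852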